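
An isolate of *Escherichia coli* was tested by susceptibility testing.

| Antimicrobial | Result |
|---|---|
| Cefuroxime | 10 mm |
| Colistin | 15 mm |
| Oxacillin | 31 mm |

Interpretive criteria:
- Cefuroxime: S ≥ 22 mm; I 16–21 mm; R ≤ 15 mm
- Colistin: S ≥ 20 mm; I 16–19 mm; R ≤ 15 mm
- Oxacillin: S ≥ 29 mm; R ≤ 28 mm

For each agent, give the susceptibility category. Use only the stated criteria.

R, R, S

Cefuroxime 10 mm: ≤ 15 mm ⇒ resistant
Colistin (15 mm) ≤ 15 mm — resistant
Oxacillin (31 mm) ≥ 29 mm ⇒ Susceptible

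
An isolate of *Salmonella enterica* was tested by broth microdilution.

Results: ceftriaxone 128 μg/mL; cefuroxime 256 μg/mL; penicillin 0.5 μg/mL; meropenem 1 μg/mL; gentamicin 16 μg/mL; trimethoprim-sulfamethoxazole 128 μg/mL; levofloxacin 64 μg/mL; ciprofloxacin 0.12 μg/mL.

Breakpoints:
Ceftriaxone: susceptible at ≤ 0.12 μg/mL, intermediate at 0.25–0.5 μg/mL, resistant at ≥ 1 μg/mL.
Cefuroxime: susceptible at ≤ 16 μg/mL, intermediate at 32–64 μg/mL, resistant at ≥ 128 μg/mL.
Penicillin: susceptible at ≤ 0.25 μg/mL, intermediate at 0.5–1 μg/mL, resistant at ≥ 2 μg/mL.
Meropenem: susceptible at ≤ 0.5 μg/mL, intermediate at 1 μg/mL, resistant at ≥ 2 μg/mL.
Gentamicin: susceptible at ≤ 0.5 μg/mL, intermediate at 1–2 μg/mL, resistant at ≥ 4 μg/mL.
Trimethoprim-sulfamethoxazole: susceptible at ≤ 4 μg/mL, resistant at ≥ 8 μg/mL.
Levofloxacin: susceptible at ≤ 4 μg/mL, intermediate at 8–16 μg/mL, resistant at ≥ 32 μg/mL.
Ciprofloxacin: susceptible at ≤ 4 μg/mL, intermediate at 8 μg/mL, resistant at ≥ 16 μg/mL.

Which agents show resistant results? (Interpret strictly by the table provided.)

Ceftriaxone (128 μg/mL) ≥ 1 μg/mL — resistant
Cefuroxime (256 μg/mL) ≥ 128 μg/mL → Resistant
Penicillin 0.5 μg/mL: in 0.5–1 μg/mL — I
Meropenem (1 μg/mL) = 1 μg/mL ⇒ I
Gentamicin: 16 μg/mL is ≥ 4 μg/mL — resistant
Trimethoprim-sulfamethoxazole (128 μg/mL) ≥ 8 μg/mL — resistant
Levofloxacin (64 μg/mL) ≥ 32 μg/mL → R
Ciprofloxacin 0.12 μg/mL: ≤ 4 μg/mL — S

ceftriaxone, cefuroxime, gentamicin, trimethoprim-sulfamethoxazole, levofloxacin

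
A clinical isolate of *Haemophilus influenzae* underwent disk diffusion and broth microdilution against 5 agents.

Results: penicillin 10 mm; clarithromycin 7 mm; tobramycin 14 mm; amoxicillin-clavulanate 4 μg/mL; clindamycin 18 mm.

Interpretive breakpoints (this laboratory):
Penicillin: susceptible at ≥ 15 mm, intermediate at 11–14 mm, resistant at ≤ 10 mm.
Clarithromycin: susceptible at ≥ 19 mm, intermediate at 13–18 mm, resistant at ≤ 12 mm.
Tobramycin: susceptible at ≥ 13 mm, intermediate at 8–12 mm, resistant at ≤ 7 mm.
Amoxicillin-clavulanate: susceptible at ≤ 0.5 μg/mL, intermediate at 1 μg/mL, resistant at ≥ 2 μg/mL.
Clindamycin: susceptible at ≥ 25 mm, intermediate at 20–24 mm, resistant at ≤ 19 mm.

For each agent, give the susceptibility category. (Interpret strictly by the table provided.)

R, R, S, R, R

Penicillin: 10 mm is ≤ 10 mm ⇒ resistant
Clarithromycin 7 mm: ≤ 12 mm → R
Tobramycin (14 mm) ≥ 13 mm — S
Amoxicillin-clavulanate 4 μg/mL: ≥ 2 μg/mL → R
Clindamycin 18 mm: ≤ 19 mm ⇒ resistant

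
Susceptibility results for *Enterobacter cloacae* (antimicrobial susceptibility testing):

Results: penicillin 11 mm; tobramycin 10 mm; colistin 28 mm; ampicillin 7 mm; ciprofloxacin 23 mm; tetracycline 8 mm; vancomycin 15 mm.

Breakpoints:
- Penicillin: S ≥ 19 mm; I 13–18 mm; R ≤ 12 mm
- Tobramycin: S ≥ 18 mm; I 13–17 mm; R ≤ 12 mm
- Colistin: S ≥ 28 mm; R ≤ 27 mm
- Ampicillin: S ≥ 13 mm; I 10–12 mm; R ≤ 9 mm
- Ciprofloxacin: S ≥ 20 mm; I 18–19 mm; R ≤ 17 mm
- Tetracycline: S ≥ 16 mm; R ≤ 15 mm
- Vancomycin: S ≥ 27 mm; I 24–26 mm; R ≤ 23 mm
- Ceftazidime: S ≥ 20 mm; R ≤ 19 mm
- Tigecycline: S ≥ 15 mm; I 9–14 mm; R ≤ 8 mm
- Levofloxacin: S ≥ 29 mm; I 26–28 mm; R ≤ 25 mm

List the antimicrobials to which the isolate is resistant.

penicillin, tobramycin, ampicillin, tetracycline, vancomycin

Penicillin: 11 mm is ≤ 12 mm → resistant
Tobramycin: 10 mm is ≤ 12 mm — resistant
Colistin: 28 mm is ≥ 28 mm → S
Ampicillin 7 mm: ≤ 9 mm → Resistant
Ciprofloxacin 23 mm: ≥ 20 mm → Susceptible
Tetracycline: 8 mm is ≤ 15 mm — Resistant
Vancomycin (15 mm) ≤ 23 mm ⇒ R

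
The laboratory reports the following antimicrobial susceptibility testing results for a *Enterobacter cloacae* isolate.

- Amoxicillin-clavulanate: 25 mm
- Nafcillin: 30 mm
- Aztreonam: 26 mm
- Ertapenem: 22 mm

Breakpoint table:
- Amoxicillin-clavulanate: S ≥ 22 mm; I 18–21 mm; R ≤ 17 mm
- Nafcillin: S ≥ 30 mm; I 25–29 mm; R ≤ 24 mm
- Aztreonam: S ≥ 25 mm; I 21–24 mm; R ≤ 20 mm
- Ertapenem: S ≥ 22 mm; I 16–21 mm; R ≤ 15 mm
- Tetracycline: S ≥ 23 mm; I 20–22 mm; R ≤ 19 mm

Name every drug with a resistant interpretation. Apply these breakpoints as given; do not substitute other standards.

none

Amoxicillin-clavulanate: 25 mm is ≥ 22 mm ⇒ S
Nafcillin 30 mm: ≥ 30 mm — susceptible
Aztreonam (26 mm) ≥ 25 mm ⇒ Susceptible
Ertapenem: 22 mm is ≥ 22 mm ⇒ Susceptible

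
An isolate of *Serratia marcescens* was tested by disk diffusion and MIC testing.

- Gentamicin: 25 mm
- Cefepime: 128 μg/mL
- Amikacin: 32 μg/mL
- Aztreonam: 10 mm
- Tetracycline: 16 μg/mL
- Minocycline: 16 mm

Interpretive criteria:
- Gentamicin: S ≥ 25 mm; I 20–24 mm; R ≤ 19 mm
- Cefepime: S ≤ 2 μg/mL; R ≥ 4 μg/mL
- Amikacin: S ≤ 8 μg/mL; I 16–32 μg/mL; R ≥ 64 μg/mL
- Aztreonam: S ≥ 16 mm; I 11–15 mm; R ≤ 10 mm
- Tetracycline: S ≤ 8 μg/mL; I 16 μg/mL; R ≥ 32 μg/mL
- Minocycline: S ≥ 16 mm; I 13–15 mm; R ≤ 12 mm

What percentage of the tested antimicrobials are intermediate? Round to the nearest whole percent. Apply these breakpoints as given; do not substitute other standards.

Gentamicin (25 mm) ≥ 25 mm → Susceptible
Cefepime 128 μg/mL: ≥ 4 μg/mL ⇒ R
Amikacin 32 μg/mL: in 16–32 μg/mL → I
Aztreonam: 10 mm is ≤ 10 mm — Resistant
Tetracycline (16 μg/mL) = 16 μg/mL → intermediate
Minocycline (16 mm) ≥ 16 mm ⇒ Susceptible
Intermediate: 2/6

33%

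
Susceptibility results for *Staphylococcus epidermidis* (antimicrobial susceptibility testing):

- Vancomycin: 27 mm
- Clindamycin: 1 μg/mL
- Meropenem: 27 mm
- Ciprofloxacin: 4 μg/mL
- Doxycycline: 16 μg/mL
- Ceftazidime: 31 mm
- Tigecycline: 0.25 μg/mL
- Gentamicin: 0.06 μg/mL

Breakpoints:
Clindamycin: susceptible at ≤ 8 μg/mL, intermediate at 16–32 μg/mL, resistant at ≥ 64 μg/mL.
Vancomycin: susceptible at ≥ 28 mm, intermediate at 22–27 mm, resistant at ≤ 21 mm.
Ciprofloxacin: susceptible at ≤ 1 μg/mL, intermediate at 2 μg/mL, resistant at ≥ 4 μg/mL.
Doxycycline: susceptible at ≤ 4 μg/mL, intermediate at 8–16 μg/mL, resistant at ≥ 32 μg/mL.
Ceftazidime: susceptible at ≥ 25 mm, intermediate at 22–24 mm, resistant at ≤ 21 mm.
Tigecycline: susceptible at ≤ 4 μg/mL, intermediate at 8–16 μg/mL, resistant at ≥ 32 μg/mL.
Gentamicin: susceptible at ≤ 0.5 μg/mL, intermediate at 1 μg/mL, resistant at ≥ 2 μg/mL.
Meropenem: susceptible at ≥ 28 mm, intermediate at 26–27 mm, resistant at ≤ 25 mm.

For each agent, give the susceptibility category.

Vancomycin: 27 mm is in 22–27 mm — Intermediate
Clindamycin (1 μg/mL) ≤ 8 μg/mL → S
Meropenem 27 mm: in 26–27 mm — Intermediate
Ciprofloxacin: 4 μg/mL is ≥ 4 μg/mL — Resistant
Doxycycline 16 μg/mL: in 8–16 μg/mL — I
Ceftazidime (31 mm) ≥ 25 mm ⇒ susceptible
Tigecycline 0.25 μg/mL: ≤ 4 μg/mL → Susceptible
Gentamicin 0.06 μg/mL: ≤ 0.5 μg/mL ⇒ Susceptible

I, S, I, R, I, S, S, S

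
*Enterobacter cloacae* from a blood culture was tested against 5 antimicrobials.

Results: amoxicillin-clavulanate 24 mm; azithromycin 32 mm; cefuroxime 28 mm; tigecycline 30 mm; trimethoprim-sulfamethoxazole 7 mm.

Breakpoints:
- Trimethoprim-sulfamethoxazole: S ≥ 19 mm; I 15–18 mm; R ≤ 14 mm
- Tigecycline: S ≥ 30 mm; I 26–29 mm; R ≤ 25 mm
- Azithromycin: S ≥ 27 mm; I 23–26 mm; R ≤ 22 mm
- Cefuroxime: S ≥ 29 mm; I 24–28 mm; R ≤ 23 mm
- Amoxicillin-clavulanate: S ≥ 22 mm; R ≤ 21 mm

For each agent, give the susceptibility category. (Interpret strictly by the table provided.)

Amoxicillin-clavulanate (24 mm) ≥ 22 mm — susceptible
Azithromycin 32 mm: ≥ 27 mm ⇒ Susceptible
Cefuroxime: 28 mm is in 24–28 mm ⇒ Intermediate
Tigecycline (30 mm) ≥ 30 mm → S
Trimethoprim-sulfamethoxazole: 7 mm is ≤ 14 mm — resistant

S, S, I, S, R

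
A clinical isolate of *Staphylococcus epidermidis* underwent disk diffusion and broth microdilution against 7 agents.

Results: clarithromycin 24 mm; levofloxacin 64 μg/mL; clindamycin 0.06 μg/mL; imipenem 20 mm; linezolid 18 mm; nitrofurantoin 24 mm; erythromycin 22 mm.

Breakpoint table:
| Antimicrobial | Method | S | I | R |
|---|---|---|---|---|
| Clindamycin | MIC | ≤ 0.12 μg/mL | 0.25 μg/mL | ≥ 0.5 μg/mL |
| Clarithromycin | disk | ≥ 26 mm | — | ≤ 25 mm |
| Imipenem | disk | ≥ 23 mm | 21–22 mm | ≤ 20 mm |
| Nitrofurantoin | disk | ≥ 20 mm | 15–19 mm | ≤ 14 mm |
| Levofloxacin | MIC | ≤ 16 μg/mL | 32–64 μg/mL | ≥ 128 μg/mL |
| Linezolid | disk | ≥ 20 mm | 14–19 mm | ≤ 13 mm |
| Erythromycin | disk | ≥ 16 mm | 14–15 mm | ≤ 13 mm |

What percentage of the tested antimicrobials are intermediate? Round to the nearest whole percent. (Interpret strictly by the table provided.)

Clarithromycin (24 mm) ≤ 25 mm ⇒ resistant
Levofloxacin: 64 μg/mL is in 32–64 μg/mL → Intermediate
Clindamycin (0.06 μg/mL) ≤ 0.12 μg/mL ⇒ S
Imipenem 20 mm: ≤ 20 mm ⇒ resistant
Linezolid (18 mm) in 14–19 mm → intermediate
Nitrofurantoin: 24 mm is ≥ 20 mm → Susceptible
Erythromycin (22 mm) ≥ 16 mm ⇒ susceptible
Intermediate: 2/7

29%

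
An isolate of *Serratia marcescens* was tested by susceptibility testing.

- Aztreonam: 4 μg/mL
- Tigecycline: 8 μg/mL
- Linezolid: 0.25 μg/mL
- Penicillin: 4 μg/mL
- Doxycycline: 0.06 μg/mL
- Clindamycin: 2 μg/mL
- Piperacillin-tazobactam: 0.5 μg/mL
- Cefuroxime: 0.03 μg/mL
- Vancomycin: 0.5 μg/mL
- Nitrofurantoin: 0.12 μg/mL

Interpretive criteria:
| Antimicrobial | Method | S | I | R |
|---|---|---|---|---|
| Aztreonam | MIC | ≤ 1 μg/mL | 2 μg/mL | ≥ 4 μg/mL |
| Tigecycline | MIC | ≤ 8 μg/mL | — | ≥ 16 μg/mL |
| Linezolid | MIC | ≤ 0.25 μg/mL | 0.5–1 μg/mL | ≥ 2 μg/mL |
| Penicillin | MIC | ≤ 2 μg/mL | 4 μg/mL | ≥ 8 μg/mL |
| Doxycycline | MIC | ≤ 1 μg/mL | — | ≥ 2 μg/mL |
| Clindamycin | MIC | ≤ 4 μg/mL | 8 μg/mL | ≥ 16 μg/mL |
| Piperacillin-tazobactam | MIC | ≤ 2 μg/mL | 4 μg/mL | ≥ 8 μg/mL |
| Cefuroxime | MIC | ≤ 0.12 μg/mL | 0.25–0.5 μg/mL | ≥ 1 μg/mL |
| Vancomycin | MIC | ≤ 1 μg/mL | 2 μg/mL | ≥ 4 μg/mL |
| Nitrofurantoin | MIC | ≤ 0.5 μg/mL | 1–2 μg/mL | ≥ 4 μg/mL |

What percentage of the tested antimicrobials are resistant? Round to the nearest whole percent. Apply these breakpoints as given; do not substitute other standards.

Aztreonam: 4 μg/mL is ≥ 4 μg/mL — Resistant
Tigecycline (8 μg/mL) ≤ 8 μg/mL → susceptible
Linezolid: 0.25 μg/mL is ≤ 0.25 μg/mL → S
Penicillin (4 μg/mL) = 4 μg/mL ⇒ intermediate
Doxycycline: 0.06 μg/mL is ≤ 1 μg/mL — S
Clindamycin (2 μg/mL) ≤ 4 μg/mL — Susceptible
Piperacillin-tazobactam (0.5 μg/mL) ≤ 2 μg/mL — S
Cefuroxime: 0.03 μg/mL is ≤ 0.12 μg/mL → susceptible
Vancomycin 0.5 μg/mL: ≤ 1 μg/mL ⇒ S
Nitrofurantoin 0.12 μg/mL: ≤ 0.5 μg/mL → Susceptible
Resistant: 1/10

10%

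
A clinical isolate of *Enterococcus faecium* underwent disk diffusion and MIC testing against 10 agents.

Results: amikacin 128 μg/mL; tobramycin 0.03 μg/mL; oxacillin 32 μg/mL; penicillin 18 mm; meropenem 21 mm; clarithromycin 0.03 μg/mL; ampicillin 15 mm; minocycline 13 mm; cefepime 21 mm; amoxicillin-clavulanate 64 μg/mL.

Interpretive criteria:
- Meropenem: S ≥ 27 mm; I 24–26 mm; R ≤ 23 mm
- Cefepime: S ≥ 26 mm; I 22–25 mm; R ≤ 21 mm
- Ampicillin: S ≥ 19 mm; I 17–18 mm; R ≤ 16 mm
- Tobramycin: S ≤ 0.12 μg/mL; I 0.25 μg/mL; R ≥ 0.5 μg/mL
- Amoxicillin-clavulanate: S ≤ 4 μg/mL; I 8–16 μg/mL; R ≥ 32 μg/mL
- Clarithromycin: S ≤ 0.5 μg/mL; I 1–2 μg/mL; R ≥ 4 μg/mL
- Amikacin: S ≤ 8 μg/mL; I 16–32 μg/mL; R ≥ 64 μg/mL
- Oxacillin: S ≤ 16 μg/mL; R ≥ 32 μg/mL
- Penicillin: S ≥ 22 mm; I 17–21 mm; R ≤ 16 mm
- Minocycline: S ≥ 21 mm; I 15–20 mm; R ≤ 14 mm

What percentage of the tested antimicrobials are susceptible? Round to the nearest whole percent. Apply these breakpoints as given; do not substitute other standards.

20%

Amikacin (128 μg/mL) ≥ 64 μg/mL → Resistant
Tobramycin: 0.03 μg/mL is ≤ 0.12 μg/mL ⇒ S
Oxacillin 32 μg/mL: ≥ 32 μg/mL → Resistant
Penicillin (18 mm) in 17–21 mm — Intermediate
Meropenem (21 mm) ≤ 23 mm ⇒ R
Clarithromycin 0.03 μg/mL: ≤ 0.5 μg/mL ⇒ S
Ampicillin 15 mm: ≤ 16 mm → resistant
Minocycline 13 mm: ≤ 14 mm → Resistant
Cefepime: 21 mm is ≤ 21 mm ⇒ Resistant
Amoxicillin-clavulanate 64 μg/mL: ≥ 32 μg/mL — Resistant
Susceptible: 2/10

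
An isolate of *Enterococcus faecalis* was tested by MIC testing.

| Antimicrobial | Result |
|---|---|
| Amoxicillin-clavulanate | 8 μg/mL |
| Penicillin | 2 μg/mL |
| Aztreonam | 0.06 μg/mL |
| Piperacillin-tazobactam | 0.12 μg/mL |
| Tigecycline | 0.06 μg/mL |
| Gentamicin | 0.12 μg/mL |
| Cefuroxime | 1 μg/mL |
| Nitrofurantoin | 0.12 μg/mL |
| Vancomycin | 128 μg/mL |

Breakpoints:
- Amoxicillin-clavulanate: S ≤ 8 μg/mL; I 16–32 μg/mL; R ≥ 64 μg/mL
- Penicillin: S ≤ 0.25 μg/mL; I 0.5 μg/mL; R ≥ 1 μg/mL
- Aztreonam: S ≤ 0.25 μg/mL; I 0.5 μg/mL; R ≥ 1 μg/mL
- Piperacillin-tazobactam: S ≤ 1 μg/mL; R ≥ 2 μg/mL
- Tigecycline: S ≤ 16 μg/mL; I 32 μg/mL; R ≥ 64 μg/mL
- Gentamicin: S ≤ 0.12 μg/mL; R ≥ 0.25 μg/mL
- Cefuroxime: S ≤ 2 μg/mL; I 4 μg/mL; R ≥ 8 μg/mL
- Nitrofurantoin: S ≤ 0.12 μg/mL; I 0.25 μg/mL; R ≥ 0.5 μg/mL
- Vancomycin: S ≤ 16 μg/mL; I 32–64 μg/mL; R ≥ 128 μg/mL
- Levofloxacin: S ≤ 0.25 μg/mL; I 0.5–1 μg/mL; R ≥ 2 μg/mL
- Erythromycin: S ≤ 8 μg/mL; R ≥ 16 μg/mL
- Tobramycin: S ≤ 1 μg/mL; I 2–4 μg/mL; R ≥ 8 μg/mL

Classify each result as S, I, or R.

Amoxicillin-clavulanate (8 μg/mL) ≤ 8 μg/mL → Susceptible
Penicillin 2 μg/mL: ≥ 1 μg/mL ⇒ R
Aztreonam 0.06 μg/mL: ≤ 0.25 μg/mL — Susceptible
Piperacillin-tazobactam 0.12 μg/mL: ≤ 1 μg/mL ⇒ Susceptible
Tigecycline: 0.06 μg/mL is ≤ 16 μg/mL → S
Gentamicin: 0.12 μg/mL is ≤ 0.12 μg/mL → Susceptible
Cefuroxime (1 μg/mL) ≤ 2 μg/mL — susceptible
Nitrofurantoin: 0.12 μg/mL is ≤ 0.12 μg/mL ⇒ susceptible
Vancomycin 128 μg/mL: ≥ 128 μg/mL — R

S, R, S, S, S, S, S, S, R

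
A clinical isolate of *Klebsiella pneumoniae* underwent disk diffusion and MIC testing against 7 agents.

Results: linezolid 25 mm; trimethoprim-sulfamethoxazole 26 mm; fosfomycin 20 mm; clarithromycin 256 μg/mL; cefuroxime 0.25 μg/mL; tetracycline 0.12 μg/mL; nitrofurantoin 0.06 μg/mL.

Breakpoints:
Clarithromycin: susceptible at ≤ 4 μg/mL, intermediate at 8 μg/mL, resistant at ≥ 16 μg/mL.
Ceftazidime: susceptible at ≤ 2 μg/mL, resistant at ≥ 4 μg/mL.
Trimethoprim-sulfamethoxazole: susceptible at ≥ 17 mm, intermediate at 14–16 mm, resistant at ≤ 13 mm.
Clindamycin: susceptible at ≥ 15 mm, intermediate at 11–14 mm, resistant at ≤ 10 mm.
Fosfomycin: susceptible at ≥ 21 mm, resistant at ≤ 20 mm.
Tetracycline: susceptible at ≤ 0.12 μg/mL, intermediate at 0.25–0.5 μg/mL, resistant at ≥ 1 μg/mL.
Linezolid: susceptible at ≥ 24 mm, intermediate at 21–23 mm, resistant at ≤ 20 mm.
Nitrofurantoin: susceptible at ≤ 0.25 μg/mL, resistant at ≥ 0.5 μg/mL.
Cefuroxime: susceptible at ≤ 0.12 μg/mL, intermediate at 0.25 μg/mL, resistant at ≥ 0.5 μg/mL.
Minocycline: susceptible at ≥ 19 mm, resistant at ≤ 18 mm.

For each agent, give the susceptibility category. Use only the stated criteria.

S, S, R, R, I, S, S

Linezolid: 25 mm is ≥ 24 mm ⇒ susceptible
Trimethoprim-sulfamethoxazole: 26 mm is ≥ 17 mm — Susceptible
Fosfomycin 20 mm: ≤ 20 mm ⇒ Resistant
Clarithromycin 256 μg/mL: ≥ 16 μg/mL ⇒ R
Cefuroxime: 0.25 μg/mL is = 0.25 μg/mL ⇒ I
Tetracycline (0.12 μg/mL) ≤ 0.12 μg/mL → S
Nitrofurantoin (0.06 μg/mL) ≤ 0.25 μg/mL ⇒ susceptible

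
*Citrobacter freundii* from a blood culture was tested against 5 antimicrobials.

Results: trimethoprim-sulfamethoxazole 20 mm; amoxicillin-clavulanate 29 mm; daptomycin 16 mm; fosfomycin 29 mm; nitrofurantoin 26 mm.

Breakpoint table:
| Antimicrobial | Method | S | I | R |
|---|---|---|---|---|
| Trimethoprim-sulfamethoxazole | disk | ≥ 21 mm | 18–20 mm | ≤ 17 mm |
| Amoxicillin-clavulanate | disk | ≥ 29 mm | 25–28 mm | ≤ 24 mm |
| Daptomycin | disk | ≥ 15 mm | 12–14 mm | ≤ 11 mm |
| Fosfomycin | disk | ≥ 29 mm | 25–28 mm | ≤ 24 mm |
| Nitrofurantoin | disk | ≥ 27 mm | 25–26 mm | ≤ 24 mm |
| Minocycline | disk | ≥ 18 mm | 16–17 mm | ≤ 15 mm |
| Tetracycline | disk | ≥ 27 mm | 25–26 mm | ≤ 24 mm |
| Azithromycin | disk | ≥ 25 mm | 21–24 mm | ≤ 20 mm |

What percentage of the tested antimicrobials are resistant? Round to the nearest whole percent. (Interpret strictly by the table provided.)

Trimethoprim-sulfamethoxazole: 20 mm is in 18–20 mm — intermediate
Amoxicillin-clavulanate: 29 mm is ≥ 29 mm → susceptible
Daptomycin 16 mm: ≥ 15 mm ⇒ Susceptible
Fosfomycin (29 mm) ≥ 29 mm ⇒ Susceptible
Nitrofurantoin: 26 mm is in 25–26 mm — intermediate
Resistant: 0/5

0%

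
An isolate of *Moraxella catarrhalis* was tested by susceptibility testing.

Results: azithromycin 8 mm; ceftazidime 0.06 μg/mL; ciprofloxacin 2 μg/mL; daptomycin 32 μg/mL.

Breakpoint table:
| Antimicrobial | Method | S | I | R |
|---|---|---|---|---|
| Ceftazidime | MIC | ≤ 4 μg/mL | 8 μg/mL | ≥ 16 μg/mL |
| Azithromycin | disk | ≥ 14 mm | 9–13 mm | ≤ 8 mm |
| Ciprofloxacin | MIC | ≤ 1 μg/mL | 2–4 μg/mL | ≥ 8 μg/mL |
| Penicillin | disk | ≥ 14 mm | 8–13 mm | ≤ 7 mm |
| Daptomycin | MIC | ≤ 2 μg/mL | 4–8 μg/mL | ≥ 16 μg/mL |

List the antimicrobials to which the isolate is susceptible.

ceftazidime

Azithromycin: 8 mm is ≤ 8 mm — R
Ceftazidime 0.06 μg/mL: ≤ 4 μg/mL ⇒ Susceptible
Ciprofloxacin 2 μg/mL: in 2–4 μg/mL ⇒ I
Daptomycin: 32 μg/mL is ≥ 16 μg/mL — R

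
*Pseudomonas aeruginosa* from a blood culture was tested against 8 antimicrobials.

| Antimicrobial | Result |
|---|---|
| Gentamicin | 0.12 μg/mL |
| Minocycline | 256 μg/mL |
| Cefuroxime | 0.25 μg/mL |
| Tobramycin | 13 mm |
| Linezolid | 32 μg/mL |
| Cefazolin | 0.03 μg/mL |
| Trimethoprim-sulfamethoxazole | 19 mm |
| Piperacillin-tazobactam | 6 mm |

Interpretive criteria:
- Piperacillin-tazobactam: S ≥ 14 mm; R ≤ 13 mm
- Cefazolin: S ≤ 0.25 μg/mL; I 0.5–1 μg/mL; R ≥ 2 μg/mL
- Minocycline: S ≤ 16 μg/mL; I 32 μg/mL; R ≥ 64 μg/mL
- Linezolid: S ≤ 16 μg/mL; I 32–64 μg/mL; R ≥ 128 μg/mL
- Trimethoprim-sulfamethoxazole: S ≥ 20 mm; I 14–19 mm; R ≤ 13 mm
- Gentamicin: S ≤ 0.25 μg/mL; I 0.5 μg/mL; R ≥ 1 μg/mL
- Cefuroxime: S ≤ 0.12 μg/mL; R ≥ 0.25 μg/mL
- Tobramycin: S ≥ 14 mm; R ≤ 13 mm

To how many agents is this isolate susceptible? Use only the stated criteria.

Gentamicin (0.12 μg/mL) ≤ 0.25 μg/mL → S
Minocycline (256 μg/mL) ≥ 64 μg/mL → resistant
Cefuroxime: 0.25 μg/mL is ≥ 0.25 μg/mL — Resistant
Tobramycin: 13 mm is ≤ 13 mm ⇒ resistant
Linezolid 32 μg/mL: in 32–64 μg/mL ⇒ intermediate
Cefazolin: 0.03 μg/mL is ≤ 0.25 μg/mL ⇒ susceptible
Trimethoprim-sulfamethoxazole 19 mm: in 14–19 mm ⇒ intermediate
Piperacillin-tazobactam: 6 mm is ≤ 13 mm → resistant
Susceptible: 2

2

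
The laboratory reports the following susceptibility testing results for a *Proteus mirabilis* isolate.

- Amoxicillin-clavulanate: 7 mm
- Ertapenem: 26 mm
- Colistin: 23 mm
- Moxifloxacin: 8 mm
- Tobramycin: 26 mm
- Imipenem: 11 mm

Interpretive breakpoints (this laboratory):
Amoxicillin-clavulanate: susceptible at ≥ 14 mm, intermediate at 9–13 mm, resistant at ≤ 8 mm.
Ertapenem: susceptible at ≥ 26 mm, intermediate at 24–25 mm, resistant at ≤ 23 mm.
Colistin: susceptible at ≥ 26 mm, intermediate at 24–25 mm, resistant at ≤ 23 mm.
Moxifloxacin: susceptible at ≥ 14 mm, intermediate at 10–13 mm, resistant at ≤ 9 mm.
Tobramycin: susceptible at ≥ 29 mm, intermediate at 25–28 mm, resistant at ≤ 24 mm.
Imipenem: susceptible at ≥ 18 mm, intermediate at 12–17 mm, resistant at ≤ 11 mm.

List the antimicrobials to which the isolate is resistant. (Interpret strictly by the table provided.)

Amoxicillin-clavulanate: 7 mm is ≤ 8 mm — R
Ertapenem 26 mm: ≥ 26 mm — S
Colistin 23 mm: ≤ 23 mm ⇒ resistant
Moxifloxacin: 8 mm is ≤ 9 mm — resistant
Tobramycin: 26 mm is in 25–28 mm — intermediate
Imipenem (11 mm) ≤ 11 mm ⇒ Resistant

amoxicillin-clavulanate, colistin, moxifloxacin, imipenem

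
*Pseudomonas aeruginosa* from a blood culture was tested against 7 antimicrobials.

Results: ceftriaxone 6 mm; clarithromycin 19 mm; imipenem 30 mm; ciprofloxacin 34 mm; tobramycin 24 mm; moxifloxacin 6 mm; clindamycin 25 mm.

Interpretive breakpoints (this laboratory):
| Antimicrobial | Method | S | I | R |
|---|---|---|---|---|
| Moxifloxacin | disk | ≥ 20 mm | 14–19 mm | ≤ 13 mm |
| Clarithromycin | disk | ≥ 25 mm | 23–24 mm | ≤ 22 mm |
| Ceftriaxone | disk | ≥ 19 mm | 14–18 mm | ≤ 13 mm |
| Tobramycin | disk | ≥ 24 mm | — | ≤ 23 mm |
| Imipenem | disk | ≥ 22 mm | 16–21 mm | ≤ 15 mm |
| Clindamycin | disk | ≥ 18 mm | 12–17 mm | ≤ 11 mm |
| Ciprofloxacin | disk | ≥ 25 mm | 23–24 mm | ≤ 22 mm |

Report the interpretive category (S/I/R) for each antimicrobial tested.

Ceftriaxone 6 mm: ≤ 13 mm ⇒ resistant
Clarithromycin (19 mm) ≤ 22 mm ⇒ R
Imipenem 30 mm: ≥ 22 mm → Susceptible
Ciprofloxacin: 34 mm is ≥ 25 mm ⇒ S
Tobramycin 24 mm: ≥ 24 mm ⇒ susceptible
Moxifloxacin: 6 mm is ≤ 13 mm — resistant
Clindamycin 25 mm: ≥ 18 mm ⇒ S

R, R, S, S, S, R, S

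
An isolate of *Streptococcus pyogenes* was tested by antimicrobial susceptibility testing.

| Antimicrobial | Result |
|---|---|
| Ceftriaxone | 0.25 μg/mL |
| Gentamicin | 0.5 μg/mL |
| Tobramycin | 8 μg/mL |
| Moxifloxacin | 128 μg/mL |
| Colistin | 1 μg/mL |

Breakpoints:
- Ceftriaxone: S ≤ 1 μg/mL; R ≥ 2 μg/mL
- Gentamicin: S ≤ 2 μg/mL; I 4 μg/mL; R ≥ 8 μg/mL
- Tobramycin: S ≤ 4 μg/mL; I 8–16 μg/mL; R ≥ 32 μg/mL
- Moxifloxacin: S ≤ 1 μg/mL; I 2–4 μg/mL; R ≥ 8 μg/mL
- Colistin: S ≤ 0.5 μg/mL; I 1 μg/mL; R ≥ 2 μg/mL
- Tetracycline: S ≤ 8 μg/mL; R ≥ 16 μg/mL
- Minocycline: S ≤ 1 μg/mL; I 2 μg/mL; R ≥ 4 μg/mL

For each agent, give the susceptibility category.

S, S, I, R, I

Ceftriaxone (0.25 μg/mL) ≤ 1 μg/mL → Susceptible
Gentamicin: 0.5 μg/mL is ≤ 2 μg/mL → S
Tobramycin 8 μg/mL: in 8–16 μg/mL — Intermediate
Moxifloxacin 128 μg/mL: ≥ 8 μg/mL → Resistant
Colistin (1 μg/mL) = 1 μg/mL — intermediate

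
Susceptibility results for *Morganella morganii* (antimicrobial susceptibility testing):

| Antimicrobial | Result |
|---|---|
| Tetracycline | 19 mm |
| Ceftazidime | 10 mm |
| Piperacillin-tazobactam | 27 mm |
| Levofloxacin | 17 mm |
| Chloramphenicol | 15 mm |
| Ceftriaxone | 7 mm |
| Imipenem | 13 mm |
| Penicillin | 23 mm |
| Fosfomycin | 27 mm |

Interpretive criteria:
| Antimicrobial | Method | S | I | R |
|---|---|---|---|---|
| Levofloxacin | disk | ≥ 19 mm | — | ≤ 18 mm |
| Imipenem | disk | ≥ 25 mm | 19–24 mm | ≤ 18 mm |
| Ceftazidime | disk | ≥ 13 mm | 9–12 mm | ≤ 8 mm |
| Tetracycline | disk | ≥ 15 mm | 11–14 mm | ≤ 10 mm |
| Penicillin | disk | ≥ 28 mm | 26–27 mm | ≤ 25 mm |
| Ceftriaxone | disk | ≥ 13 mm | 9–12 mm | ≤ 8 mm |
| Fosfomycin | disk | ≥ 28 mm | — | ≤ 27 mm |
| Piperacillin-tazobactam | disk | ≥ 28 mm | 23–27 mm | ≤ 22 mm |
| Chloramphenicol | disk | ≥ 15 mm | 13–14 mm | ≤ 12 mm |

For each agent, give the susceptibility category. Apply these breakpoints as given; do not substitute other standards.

S, I, I, R, S, R, R, R, R

Tetracycline 19 mm: ≥ 15 mm — Susceptible
Ceftazidime 10 mm: in 9–12 mm — Intermediate
Piperacillin-tazobactam 27 mm: in 23–27 mm — intermediate
Levofloxacin (17 mm) ≤ 18 mm — Resistant
Chloramphenicol: 15 mm is ≥ 15 mm → Susceptible
Ceftriaxone: 7 mm is ≤ 8 mm → R
Imipenem: 13 mm is ≤ 18 mm — resistant
Penicillin (23 mm) ≤ 25 mm ⇒ resistant
Fosfomycin (27 mm) ≤ 27 mm → Resistant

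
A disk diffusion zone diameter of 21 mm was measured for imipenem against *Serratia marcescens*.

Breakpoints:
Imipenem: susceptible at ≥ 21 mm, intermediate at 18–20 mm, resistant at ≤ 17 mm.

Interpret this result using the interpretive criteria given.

Imipenem (21 mm) ≥ 21 mm → Susceptible

Susceptible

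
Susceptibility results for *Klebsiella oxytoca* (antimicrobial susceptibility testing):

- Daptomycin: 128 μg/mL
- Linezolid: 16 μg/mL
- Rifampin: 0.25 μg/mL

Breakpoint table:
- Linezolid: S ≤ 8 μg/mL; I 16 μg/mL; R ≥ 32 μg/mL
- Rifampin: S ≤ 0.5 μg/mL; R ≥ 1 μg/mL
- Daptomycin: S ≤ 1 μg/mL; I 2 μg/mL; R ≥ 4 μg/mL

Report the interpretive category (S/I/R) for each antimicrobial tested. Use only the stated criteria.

R, I, S

Daptomycin (128 μg/mL) ≥ 4 μg/mL → resistant
Linezolid: 16 μg/mL is = 16 μg/mL ⇒ intermediate
Rifampin: 0.25 μg/mL is ≤ 0.5 μg/mL — susceptible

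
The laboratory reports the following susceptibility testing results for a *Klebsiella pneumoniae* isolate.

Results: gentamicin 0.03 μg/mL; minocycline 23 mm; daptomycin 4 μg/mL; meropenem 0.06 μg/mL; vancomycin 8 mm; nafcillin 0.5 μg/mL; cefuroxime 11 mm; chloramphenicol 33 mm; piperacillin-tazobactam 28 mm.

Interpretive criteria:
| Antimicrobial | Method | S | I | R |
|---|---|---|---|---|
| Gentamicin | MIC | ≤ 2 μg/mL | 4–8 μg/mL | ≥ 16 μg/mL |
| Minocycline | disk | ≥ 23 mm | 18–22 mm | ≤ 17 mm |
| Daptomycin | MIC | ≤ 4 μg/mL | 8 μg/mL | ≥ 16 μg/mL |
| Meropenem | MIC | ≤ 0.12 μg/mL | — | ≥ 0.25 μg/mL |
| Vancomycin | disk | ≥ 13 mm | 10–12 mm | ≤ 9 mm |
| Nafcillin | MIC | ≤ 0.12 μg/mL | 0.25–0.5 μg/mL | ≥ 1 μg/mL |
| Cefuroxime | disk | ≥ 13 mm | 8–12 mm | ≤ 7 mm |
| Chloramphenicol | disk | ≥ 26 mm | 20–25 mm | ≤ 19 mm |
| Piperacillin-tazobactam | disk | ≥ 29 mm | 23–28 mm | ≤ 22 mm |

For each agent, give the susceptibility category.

Gentamicin 0.03 μg/mL: ≤ 2 μg/mL → S
Minocycline: 23 mm is ≥ 23 mm ⇒ Susceptible
Daptomycin (4 μg/mL) ≤ 4 μg/mL — Susceptible
Meropenem (0.06 μg/mL) ≤ 0.12 μg/mL → Susceptible
Vancomycin (8 mm) ≤ 9 mm ⇒ resistant
Nafcillin (0.5 μg/mL) in 0.25–0.5 μg/mL — I
Cefuroxime (11 mm) in 8–12 mm ⇒ Intermediate
Chloramphenicol 33 mm: ≥ 26 mm ⇒ Susceptible
Piperacillin-tazobactam: 28 mm is in 23–28 mm ⇒ I

S, S, S, S, R, I, I, S, I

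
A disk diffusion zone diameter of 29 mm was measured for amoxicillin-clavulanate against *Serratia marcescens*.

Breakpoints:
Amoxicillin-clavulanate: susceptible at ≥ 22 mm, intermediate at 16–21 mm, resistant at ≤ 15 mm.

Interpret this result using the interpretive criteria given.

Amoxicillin-clavulanate (29 mm) ≥ 22 mm ⇒ S

S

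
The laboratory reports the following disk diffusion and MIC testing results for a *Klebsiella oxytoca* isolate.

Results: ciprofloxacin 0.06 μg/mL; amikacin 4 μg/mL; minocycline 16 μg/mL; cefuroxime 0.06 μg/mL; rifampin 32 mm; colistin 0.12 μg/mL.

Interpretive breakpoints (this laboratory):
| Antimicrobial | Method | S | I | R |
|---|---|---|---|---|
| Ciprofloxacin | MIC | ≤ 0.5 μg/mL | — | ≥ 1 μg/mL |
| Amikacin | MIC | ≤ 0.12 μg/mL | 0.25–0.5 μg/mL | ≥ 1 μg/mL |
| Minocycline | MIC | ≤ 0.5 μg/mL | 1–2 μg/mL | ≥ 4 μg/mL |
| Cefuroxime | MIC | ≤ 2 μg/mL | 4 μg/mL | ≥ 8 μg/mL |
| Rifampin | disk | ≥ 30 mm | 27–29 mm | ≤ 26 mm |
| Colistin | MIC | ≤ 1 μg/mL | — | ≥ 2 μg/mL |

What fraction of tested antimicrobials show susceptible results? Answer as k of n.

4 of 6

Ciprofloxacin: 0.06 μg/mL is ≤ 0.5 μg/mL ⇒ Susceptible
Amikacin 4 μg/mL: ≥ 1 μg/mL ⇒ R
Minocycline (16 μg/mL) ≥ 4 μg/mL — Resistant
Cefuroxime 0.06 μg/mL: ≤ 2 μg/mL → S
Rifampin: 32 mm is ≥ 30 mm ⇒ Susceptible
Colistin 0.12 μg/mL: ≤ 1 μg/mL — susceptible
Susceptible: 4/6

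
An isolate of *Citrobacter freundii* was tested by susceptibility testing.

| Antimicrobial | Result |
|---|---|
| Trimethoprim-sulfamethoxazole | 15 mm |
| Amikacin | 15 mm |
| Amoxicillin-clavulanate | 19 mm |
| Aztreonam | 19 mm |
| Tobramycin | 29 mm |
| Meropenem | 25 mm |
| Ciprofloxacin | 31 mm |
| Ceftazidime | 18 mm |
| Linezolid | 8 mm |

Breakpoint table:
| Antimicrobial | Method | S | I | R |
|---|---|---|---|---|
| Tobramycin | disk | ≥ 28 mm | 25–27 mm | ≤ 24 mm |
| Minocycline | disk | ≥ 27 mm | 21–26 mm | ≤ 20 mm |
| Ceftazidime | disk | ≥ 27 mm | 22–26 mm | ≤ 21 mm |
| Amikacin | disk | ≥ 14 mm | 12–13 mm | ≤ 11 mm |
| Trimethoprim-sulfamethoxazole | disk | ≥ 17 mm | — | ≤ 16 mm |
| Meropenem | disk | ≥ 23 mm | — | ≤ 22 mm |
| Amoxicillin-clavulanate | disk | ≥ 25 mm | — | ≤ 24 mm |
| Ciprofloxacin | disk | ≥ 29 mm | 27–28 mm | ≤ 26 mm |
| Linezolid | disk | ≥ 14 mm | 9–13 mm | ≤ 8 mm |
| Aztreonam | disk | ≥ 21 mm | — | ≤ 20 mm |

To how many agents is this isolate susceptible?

4

Trimethoprim-sulfamethoxazole (15 mm) ≤ 16 mm → Resistant
Amikacin (15 mm) ≥ 14 mm — Susceptible
Amoxicillin-clavulanate 19 mm: ≤ 24 mm → R
Aztreonam 19 mm: ≤ 20 mm ⇒ R
Tobramycin: 29 mm is ≥ 28 mm → S
Meropenem 25 mm: ≥ 23 mm ⇒ S
Ciprofloxacin (31 mm) ≥ 29 mm → S
Ceftazidime 18 mm: ≤ 21 mm → Resistant
Linezolid: 8 mm is ≤ 8 mm → Resistant
Susceptible: 4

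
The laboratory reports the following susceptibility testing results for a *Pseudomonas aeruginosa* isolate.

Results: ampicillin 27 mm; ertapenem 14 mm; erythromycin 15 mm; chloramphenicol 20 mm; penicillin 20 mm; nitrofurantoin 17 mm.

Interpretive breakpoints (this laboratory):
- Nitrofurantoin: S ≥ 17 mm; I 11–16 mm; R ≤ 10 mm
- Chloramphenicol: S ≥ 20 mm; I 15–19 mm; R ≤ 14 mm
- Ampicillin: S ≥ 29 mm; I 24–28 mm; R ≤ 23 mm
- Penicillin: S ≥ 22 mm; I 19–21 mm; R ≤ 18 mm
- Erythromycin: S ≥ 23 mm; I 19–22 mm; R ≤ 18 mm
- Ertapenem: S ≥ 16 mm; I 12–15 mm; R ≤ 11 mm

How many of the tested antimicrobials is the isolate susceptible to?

Ampicillin: 27 mm is in 24–28 mm ⇒ I
Ertapenem: 14 mm is in 12–15 mm — intermediate
Erythromycin (15 mm) ≤ 18 mm ⇒ resistant
Chloramphenicol: 20 mm is ≥ 20 mm → S
Penicillin: 20 mm is in 19–21 mm → Intermediate
Nitrofurantoin: 17 mm is ≥ 17 mm ⇒ S
Susceptible: 2

2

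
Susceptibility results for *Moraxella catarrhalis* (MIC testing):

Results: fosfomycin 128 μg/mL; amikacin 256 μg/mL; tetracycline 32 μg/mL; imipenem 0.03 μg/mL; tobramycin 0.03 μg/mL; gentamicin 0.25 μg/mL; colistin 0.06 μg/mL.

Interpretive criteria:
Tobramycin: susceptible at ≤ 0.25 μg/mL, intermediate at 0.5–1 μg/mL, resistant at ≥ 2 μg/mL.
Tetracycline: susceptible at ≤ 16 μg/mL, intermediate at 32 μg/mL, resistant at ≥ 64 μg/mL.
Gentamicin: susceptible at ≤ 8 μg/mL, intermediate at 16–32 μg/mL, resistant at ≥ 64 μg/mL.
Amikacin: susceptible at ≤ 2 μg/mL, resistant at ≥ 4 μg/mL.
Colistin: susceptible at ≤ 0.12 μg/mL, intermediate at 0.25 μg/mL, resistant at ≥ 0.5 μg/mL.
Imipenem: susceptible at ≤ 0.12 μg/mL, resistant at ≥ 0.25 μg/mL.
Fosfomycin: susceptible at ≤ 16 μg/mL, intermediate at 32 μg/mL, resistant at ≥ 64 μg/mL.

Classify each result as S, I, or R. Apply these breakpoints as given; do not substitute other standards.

Fosfomycin 128 μg/mL: ≥ 64 μg/mL ⇒ resistant
Amikacin 256 μg/mL: ≥ 4 μg/mL ⇒ Resistant
Tetracycline 32 μg/mL: = 32 μg/mL — Intermediate
Imipenem (0.03 μg/mL) ≤ 0.12 μg/mL → susceptible
Tobramycin (0.03 μg/mL) ≤ 0.25 μg/mL → S
Gentamicin (0.25 μg/mL) ≤ 8 μg/mL ⇒ S
Colistin: 0.06 μg/mL is ≤ 0.12 μg/mL — Susceptible

R, R, I, S, S, S, S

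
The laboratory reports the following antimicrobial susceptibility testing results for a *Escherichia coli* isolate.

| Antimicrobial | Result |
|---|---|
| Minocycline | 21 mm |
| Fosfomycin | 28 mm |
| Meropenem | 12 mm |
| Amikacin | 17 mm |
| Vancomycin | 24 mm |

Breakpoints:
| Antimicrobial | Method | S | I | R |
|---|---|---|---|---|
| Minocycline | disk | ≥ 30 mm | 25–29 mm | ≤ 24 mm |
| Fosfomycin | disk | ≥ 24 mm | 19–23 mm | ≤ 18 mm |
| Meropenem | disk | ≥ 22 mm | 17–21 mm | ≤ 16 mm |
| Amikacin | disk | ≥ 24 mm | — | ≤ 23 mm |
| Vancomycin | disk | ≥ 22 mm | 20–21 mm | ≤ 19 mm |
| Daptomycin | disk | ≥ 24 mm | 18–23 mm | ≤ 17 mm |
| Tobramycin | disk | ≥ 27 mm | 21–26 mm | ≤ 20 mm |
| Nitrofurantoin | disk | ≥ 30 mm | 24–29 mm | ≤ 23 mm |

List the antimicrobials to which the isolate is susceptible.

fosfomycin, vancomycin

Minocycline: 21 mm is ≤ 24 mm ⇒ resistant
Fosfomycin: 28 mm is ≥ 24 mm → susceptible
Meropenem (12 mm) ≤ 16 mm — Resistant
Amikacin 17 mm: ≤ 23 mm — R
Vancomycin: 24 mm is ≥ 22 mm — susceptible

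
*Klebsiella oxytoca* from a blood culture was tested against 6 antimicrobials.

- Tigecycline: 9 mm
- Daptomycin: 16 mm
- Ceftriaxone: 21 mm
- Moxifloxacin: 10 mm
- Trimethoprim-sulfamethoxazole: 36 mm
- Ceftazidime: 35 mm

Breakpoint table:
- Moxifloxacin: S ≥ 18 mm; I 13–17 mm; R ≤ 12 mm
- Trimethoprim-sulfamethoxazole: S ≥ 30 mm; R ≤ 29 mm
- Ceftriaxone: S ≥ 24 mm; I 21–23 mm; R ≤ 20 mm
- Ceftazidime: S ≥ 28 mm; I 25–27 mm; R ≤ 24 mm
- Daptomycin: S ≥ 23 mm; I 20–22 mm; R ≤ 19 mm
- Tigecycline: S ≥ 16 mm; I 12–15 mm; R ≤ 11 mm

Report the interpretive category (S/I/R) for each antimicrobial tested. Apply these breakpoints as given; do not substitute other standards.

R, R, I, R, S, S

Tigecycline: 9 mm is ≤ 11 mm — Resistant
Daptomycin (16 mm) ≤ 19 mm ⇒ Resistant
Ceftriaxone (21 mm) in 21–23 mm — intermediate
Moxifloxacin (10 mm) ≤ 12 mm ⇒ Resistant
Trimethoprim-sulfamethoxazole 36 mm: ≥ 30 mm → S
Ceftazidime (35 mm) ≥ 28 mm — susceptible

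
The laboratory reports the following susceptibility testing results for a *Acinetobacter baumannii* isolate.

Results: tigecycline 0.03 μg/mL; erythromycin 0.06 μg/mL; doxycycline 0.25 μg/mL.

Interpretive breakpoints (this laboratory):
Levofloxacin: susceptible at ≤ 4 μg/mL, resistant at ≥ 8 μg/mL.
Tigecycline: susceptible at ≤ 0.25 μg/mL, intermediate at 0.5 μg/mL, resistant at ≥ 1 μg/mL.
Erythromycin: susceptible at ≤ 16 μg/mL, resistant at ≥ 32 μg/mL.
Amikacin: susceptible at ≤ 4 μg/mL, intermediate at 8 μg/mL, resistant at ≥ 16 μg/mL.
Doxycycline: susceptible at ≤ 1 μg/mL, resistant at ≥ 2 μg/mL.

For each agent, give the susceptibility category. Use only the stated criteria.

Tigecycline: 0.03 μg/mL is ≤ 0.25 μg/mL — Susceptible
Erythromycin (0.06 μg/mL) ≤ 16 μg/mL — susceptible
Doxycycline: 0.25 μg/mL is ≤ 1 μg/mL → Susceptible

S, S, S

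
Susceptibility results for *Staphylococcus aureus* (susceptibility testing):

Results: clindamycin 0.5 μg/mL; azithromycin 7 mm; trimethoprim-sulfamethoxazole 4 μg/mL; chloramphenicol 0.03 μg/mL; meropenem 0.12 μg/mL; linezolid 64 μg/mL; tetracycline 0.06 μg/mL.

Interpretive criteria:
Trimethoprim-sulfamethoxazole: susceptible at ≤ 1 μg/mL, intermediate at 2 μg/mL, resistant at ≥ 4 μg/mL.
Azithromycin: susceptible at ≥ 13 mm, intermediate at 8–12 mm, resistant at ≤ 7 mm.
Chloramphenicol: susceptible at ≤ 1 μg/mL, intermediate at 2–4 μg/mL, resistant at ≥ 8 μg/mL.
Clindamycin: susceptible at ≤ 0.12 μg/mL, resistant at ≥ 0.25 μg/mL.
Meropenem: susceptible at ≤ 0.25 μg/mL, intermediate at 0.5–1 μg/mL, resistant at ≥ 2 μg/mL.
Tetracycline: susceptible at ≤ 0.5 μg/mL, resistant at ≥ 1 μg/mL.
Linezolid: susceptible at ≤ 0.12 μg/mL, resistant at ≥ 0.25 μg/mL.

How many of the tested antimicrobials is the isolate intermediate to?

Clindamycin 0.5 μg/mL: ≥ 0.25 μg/mL → Resistant
Azithromycin 7 mm: ≤ 7 mm ⇒ R
Trimethoprim-sulfamethoxazole: 4 μg/mL is ≥ 4 μg/mL — Resistant
Chloramphenicol (0.03 μg/mL) ≤ 1 μg/mL — susceptible
Meropenem 0.12 μg/mL: ≤ 0.25 μg/mL — susceptible
Linezolid 64 μg/mL: ≥ 0.25 μg/mL — resistant
Tetracycline: 0.06 μg/mL is ≤ 0.5 μg/mL ⇒ susceptible
Intermediate: 0

0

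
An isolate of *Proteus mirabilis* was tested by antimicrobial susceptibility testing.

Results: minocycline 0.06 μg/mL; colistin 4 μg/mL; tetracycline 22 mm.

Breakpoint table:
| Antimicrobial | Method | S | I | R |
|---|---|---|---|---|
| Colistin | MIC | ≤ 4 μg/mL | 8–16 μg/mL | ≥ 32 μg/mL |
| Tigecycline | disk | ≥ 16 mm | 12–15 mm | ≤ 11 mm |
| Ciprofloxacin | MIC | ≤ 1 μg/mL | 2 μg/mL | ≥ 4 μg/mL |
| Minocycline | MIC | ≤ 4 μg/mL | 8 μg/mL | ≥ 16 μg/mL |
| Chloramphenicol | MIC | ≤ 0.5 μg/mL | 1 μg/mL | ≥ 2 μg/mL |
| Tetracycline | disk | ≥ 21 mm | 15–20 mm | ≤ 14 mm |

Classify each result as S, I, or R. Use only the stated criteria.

Minocycline 0.06 μg/mL: ≤ 4 μg/mL ⇒ susceptible
Colistin 4 μg/mL: ≤ 4 μg/mL — susceptible
Tetracycline 22 mm: ≥ 21 mm — Susceptible

S, S, S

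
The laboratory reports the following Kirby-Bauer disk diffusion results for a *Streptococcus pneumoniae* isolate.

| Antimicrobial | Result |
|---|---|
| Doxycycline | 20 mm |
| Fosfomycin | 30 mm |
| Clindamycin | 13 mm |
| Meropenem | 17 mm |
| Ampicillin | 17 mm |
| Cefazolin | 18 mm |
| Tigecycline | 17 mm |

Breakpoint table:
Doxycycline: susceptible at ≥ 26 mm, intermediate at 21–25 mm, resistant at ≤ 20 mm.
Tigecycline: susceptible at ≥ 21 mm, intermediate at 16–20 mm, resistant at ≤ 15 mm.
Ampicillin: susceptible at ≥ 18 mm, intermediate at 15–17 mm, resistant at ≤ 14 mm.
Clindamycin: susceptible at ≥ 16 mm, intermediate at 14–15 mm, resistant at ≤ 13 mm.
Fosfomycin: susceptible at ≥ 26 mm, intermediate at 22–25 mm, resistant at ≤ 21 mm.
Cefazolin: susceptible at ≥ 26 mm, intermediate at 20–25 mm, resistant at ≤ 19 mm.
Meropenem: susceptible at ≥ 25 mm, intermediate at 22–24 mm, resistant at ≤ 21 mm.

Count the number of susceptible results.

Doxycycline 20 mm: ≤ 20 mm → resistant
Fosfomycin (30 mm) ≥ 26 mm ⇒ S
Clindamycin: 13 mm is ≤ 13 mm — R
Meropenem 17 mm: ≤ 21 mm ⇒ resistant
Ampicillin 17 mm: in 15–17 mm ⇒ Intermediate
Cefazolin 18 mm: ≤ 19 mm — Resistant
Tigecycline: 17 mm is in 16–20 mm → I
Susceptible: 1

1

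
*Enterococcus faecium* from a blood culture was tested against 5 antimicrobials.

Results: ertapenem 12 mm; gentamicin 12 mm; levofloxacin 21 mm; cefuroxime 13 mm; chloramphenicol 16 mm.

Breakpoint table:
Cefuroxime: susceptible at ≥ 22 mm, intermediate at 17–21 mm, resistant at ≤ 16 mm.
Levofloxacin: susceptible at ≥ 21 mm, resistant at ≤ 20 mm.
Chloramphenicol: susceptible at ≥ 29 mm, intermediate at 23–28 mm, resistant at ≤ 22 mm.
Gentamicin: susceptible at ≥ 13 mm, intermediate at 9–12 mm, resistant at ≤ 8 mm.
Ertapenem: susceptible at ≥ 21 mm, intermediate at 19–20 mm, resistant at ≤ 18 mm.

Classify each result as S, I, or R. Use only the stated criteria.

R, I, S, R, R

Ertapenem: 12 mm is ≤ 18 mm — Resistant
Gentamicin 12 mm: in 9–12 mm ⇒ intermediate
Levofloxacin 21 mm: ≥ 21 mm → susceptible
Cefuroxime 13 mm: ≤ 16 mm — R
Chloramphenicol: 16 mm is ≤ 22 mm ⇒ Resistant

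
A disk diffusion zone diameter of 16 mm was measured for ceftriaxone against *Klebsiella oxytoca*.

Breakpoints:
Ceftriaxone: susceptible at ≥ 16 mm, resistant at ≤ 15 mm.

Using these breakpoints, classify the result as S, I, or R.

Ceftriaxone (16 mm) ≥ 16 mm — Susceptible

S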